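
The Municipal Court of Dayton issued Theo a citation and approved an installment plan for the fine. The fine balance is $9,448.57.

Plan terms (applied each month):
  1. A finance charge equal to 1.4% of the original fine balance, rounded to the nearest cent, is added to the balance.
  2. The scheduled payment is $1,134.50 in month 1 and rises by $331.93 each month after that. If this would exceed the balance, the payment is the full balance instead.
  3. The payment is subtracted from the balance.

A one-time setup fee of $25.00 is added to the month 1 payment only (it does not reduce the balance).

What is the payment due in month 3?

$1,798.36

# | Opening | Interest | Payment | Fee | End bal
1 | $9,448.57 | $132.28 | $1,134.50 | $25.00 | $8,446.35
2 | $8,446.35 | $132.28 | $1,466.43 | — | $7,112.20
3 | $7,112.20 | $132.28 | $1,798.36 | — | $5,446.12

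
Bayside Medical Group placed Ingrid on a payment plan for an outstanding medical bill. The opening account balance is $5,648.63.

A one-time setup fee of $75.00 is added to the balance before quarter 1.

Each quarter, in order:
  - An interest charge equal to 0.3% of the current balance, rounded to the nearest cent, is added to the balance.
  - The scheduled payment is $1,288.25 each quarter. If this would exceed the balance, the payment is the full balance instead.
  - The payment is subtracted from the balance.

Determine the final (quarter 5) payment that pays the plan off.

$618.24

# | Opening | Interest | Payment | End bal
1 | $5,723.63 | $17.17 | $1,288.25 | $4,452.55
2 | $4,452.55 | $13.36 | $1,288.25 | $3,177.66
3 | $3,177.66 | $9.53 | $1,288.25 | $1,898.94
4 | $1,898.94 | $5.70 | $1,288.25 | $616.39
5 | $616.39 | $1.85 | $618.24 | $0.00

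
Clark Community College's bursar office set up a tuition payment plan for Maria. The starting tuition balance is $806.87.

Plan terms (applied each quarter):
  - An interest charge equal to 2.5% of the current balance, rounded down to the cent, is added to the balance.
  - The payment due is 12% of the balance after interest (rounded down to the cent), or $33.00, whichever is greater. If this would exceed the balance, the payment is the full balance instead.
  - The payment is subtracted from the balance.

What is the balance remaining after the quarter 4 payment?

Quarter 1: $806.87 +$20.17 interest = $827.04; pay $99.24 → $727.80
Quarter 2: $727.80 +$18.19 interest = $745.99; pay $89.51 → $656.48
Quarter 3: $656.48 +$16.41 interest = $672.89; pay $80.74 → $592.15
Quarter 4: $592.15 +$14.80 interest = $606.95; pay $72.83 → $534.12

$534.12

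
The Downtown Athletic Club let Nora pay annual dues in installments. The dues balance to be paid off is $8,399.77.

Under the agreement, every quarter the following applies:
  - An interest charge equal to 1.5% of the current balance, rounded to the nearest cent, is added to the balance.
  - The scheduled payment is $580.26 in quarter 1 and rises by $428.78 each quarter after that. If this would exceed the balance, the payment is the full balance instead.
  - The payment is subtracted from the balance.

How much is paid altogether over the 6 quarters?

Quarter 1: opening $8,399.77; interest $126.00 → $8,525.77; payment $580.26; balance $7,945.51
Quarter 2: opening $7,945.51; interest $119.18 → $8,064.69; payment $1,009.04; balance $7,055.65
Quarter 3: opening $7,055.65; interest $105.83 → $7,161.48; payment $1,437.82; balance $5,723.66
Quarter 4: opening $5,723.66; interest $85.85 → $5,809.51; payment $1,866.60; balance $3,942.91
Quarter 5: opening $3,942.91; interest $59.14 → $4,002.05; payment $2,295.38; balance $1,706.67
Quarter 6: opening $1,706.67; interest $25.60 → $1,732.27; payment $1,732.27; balance $0.00
Total paid: $8,921.37

$8,921.37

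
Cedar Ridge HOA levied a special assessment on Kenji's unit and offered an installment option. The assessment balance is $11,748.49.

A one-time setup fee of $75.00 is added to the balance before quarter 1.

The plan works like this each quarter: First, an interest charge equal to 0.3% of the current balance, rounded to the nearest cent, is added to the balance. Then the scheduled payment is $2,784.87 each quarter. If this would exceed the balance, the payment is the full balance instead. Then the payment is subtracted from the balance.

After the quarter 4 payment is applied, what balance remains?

Quarter 1: $11,823.49 +$35.47 interest = $11,858.96; pay $2,784.87 → $9,074.09
Quarter 2: $9,074.09 +$27.22 interest = $9,101.31; pay $2,784.87 → $6,316.44
Quarter 3: $6,316.44 +$18.95 interest = $6,335.39; pay $2,784.87 → $3,550.52
Quarter 4: $3,550.52 +$10.65 interest = $3,561.17; pay $2,784.87 → $776.30

$776.30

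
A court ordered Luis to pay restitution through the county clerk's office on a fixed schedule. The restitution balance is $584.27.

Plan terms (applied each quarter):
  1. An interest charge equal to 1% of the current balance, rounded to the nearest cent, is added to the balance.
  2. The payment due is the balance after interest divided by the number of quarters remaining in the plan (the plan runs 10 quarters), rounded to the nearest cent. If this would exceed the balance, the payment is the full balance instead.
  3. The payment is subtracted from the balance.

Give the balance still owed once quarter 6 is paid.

$248.08

# | Opening | Interest | Payment | End bal
1 | $584.27 | $5.84 | $59.01 | $531.10
2 | $531.10 | $5.31 | $59.60 | $476.81
3 | $476.81 | $4.77 | $60.20 | $421.38
4 | $421.38 | $4.21 | $60.80 | $364.79
5 | $364.79 | $3.65 | $61.41 | $307.03
6 | $307.03 | $3.07 | $62.02 | $248.08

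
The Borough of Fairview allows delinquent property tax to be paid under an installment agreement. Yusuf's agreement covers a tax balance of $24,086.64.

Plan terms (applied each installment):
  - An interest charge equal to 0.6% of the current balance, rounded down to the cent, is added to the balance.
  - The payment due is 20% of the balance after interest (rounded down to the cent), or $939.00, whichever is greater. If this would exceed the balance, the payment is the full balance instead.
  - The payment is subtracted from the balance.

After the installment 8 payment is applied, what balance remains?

# | Opening | Interest | Payment | End bal
1 | $24,086.64 | $144.51 | $4,846.23 | $19,384.92
2 | $19,384.92 | $116.30 | $3,900.24 | $15,600.98
3 | $15,600.98 | $93.60 | $3,138.91 | $12,555.67
4 | $12,555.67 | $75.33 | $2,526.20 | $10,104.80
5 | $10,104.80 | $60.62 | $2,033.08 | $8,132.34
6 | $8,132.34 | $48.79 | $1,636.22 | $6,544.91
7 | $6,544.91 | $39.26 | $1,316.83 | $5,267.34
8 | $5,267.34 | $31.60 | $1,059.78 | $4,239.16

$4,239.16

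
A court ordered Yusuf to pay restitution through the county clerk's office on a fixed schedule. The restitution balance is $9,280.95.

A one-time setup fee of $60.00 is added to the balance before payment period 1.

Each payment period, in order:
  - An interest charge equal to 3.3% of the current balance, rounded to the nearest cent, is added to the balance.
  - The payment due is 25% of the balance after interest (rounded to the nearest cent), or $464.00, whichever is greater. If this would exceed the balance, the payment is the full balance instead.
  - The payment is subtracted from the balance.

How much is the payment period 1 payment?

Payment period 1: $9,340.95 +$308.25 interest = $9,649.20; pay $2,412.30 → $7,236.90

$2,412.30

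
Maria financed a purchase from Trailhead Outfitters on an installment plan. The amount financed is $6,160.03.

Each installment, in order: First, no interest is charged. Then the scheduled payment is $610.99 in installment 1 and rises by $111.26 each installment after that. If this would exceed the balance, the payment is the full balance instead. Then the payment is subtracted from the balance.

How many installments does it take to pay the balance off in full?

Installment 1: opening $6,160.03; payment $610.99; balance $5,549.04
Installment 2: opening $5,549.04; payment $722.25; balance $4,826.79
Installment 3: opening $4,826.79; payment $833.51; balance $3,993.28
Installment 4: opening $3,993.28; payment $944.77; balance $3,048.51
Installment 5: opening $3,048.51; payment $1,056.03; balance $1,992.48
Installment 6: opening $1,992.48; payment $1,167.29; balance $825.19
Installment 7: opening $825.19; payment $825.19; balance $0.00
Balance reaches $0.00 in installment 7.

7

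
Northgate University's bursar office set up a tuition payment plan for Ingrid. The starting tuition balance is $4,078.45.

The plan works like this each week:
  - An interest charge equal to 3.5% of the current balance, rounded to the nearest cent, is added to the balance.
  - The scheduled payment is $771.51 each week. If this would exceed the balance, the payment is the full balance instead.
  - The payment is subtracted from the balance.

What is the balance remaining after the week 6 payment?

Week 1: $4,078.45 +$142.75 interest = $4,221.20; pay $771.51 → $3,449.69
Week 2: $3,449.69 +$120.74 interest = $3,570.43; pay $771.51 → $2,798.92
Week 3: $2,798.92 +$97.96 interest = $2,896.88; pay $771.51 → $2,125.37
Week 4: $2,125.37 +$74.39 interest = $2,199.76; pay $771.51 → $1,428.25
Week 5: $1,428.25 +$49.99 interest = $1,478.24; pay $771.51 → $706.73
Week 6: $706.73 +$24.74 interest = $731.47; pay $731.47 → $0.00

$0.00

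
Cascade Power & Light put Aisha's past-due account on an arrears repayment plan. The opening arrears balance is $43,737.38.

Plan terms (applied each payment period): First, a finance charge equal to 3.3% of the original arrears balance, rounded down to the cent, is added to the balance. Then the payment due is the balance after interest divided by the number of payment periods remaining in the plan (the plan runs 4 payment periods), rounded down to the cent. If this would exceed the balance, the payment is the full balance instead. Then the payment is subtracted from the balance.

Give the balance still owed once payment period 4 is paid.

Payment period 1: $43,737.38 +$1,443.33 interest = $45,180.71; pay $11,295.17 → $33,885.54
Payment period 2: $33,885.54 +$1,443.33 interest = $35,328.87; pay $11,776.29 → $23,552.58
Payment period 3: $23,552.58 +$1,443.33 interest = $24,995.91; pay $12,497.95 → $12,497.96
Payment period 4: $12,497.96 +$1,443.33 interest = $13,941.29; pay $13,941.29 → $0.00

$0.00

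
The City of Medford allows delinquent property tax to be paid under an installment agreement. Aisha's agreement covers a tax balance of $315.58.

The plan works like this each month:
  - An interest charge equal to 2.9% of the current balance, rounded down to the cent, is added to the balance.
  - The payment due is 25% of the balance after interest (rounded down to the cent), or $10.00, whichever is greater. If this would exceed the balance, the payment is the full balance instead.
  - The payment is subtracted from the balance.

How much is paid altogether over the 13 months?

Month 1: opening $315.58; interest $9.15 → $324.73; payment $81.18; balance $243.55
Month 2: opening $243.55; interest $7.06 → $250.61; payment $62.65; balance $187.96
Month 3: opening $187.96; interest $5.45 → $193.41; payment $48.35; balance $145.06
Month 4: opening $145.06; interest $4.20 → $149.26; payment $37.31; balance $111.95
Month 5: opening $111.95; interest $3.24 → $115.19; payment $28.79; balance $86.40
Month 6: opening $86.40; interest $2.50 → $88.90; payment $22.22; balance $66.68
Month 7: opening $66.68; interest $1.93 → $68.61; payment $17.15; balance $51.46
Month 8: opening $51.46; interest $1.49 → $52.95; payment $13.23; balance $39.72
Month 9: opening $39.72; interest $1.15 → $40.87; payment $10.21; balance $30.66
Month 10: opening $30.66; interest $0.88 → $31.54; payment $10.00; balance $21.54
Month 11: opening $21.54; interest $0.62 → $22.16; payment $10.00; balance $12.16
Month 12: opening $12.16; interest $0.35 → $12.51; payment $10.00; balance $2.51
Month 13: opening $2.51; interest $0.07 → $2.58; payment $2.58; balance $0.00
Total paid: $353.67

$353.67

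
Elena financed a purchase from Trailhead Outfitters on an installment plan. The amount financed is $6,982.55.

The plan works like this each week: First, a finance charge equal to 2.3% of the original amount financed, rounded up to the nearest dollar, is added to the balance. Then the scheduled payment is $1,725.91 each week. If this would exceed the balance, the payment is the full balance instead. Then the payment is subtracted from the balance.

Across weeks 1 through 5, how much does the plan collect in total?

Week 1: $6,982.55 +$161.00 interest = $7,143.55; pay $1,725.91 → $5,417.64
Week 2: $5,417.64 +$161.00 interest = $5,578.64; pay $1,725.91 → $3,852.73
Week 3: $3,852.73 +$161.00 interest = $4,013.73; pay $1,725.91 → $2,287.82
Week 4: $2,287.82 +$161.00 interest = $2,448.82; pay $1,725.91 → $722.91
Week 5: $722.91 +$161.00 interest = $883.91; pay $883.91 → $0.00
Total paid: $7,787.55

$7,787.55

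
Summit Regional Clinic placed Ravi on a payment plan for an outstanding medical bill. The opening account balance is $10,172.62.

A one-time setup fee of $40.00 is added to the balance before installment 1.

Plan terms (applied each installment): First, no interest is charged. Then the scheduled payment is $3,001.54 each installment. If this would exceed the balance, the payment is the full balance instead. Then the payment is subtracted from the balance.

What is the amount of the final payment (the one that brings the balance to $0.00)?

Installment 1: $10,212.62 − $3,001.54 → $7,211.08
Installment 2: $7,211.08 − $3,001.54 → $4,209.54
Installment 3: $4,209.54 − $3,001.54 → $1,208.00
Installment 4: $1,208.00 − $1,208.00 → $0.00

$1,208.00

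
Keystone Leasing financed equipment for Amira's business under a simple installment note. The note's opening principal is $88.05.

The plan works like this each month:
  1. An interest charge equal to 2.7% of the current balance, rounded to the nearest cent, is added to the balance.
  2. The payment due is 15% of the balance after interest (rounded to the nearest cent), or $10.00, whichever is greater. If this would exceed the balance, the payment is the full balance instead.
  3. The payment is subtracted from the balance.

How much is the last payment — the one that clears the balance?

$4.64

Month 1: opening $88.05; interest $2.38 → $90.43; payment $13.56; balance $76.87
Month 2: opening $76.87; interest $2.08 → $78.95; payment $11.84; balance $67.11
Month 3: opening $67.11; interest $1.81 → $68.92; payment $10.34; balance $58.58
Month 4: opening $58.58; interest $1.58 → $60.16; payment $10.00; balance $50.16
Month 5: opening $50.16; interest $1.35 → $51.51; payment $10.00; balance $41.51
Month 6: opening $41.51; interest $1.12 → $42.63; payment $10.00; balance $32.63
Month 7: opening $32.63; interest $0.88 → $33.51; payment $10.00; balance $23.51
Month 8: opening $23.51; interest $0.63 → $24.14; payment $10.00; balance $14.14
Month 9: opening $14.14; interest $0.38 → $14.52; payment $10.00; balance $4.52
Month 10: opening $4.52; interest $0.12 → $4.64; payment $4.64; balance $0.00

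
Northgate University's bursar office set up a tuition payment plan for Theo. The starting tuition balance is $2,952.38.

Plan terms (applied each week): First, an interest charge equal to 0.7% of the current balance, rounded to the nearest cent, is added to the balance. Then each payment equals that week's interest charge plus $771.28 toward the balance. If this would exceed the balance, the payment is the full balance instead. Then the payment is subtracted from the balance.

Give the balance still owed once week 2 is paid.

$1,409.82

Week 1: $2,952.38 +$20.67 interest = $2,973.05; pay $791.95 → $2,181.10
Week 2: $2,181.10 +$15.27 interest = $2,196.37; pay $786.55 → $1,409.82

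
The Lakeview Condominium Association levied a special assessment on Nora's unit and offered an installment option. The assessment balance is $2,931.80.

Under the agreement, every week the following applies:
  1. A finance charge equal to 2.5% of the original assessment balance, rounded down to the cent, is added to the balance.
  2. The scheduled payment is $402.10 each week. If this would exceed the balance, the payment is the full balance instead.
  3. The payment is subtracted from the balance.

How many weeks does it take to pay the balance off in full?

9

# | Opening | Interest | Payment | End bal
1 | $2,931.80 | $73.29 | $402.10 | $2,602.99
2 | $2,602.99 | $73.29 | $402.10 | $2,274.18
3 | $2,274.18 | $73.29 | $402.10 | $1,945.37
4 | $1,945.37 | $73.29 | $402.10 | $1,616.56
5 | $1,616.56 | $73.29 | $402.10 | $1,287.75
6 | $1,287.75 | $73.29 | $402.10 | $958.94
7 | $958.94 | $73.29 | $402.10 | $630.13
8 | $630.13 | $73.29 | $402.10 | $301.32
9 | $301.32 | $73.29 | $374.61 | $0.00
Balance reaches $0.00 in week 9.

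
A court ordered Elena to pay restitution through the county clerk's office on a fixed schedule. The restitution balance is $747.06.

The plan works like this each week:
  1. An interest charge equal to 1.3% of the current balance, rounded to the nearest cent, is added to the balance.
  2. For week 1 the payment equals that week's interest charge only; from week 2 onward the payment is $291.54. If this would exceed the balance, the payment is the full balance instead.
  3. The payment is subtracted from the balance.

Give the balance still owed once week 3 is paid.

Week 1: $747.06 +$9.71 interest = $756.77; pay $9.71 → $747.06
Week 2: $747.06 +$9.71 interest = $756.77; pay $291.54 → $465.23
Week 3: $465.23 +$6.05 interest = $471.28; pay $291.54 → $179.74

$179.74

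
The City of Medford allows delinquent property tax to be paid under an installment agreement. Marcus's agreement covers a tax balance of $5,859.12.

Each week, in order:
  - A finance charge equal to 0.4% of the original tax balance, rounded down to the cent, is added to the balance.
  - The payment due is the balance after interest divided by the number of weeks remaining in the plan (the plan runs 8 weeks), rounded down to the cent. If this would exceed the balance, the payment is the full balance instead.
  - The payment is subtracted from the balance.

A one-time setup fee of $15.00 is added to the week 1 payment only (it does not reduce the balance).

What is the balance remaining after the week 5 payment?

$2,259.36

Week 1: $5,859.12 +$23.43 interest = $5,882.55; pay $735.31 (+ $15.00 fee) → $5,147.24
Week 2: $5,147.24 +$23.43 interest = $5,170.67; pay $738.66 → $4,432.01
Week 3: $4,432.01 +$23.43 interest = $4,455.44; pay $742.57 → $3,712.87
Week 4: $3,712.87 +$23.43 interest = $3,736.30; pay $747.26 → $2,989.04
Week 5: $2,989.04 +$23.43 interest = $3,012.47; pay $753.11 → $2,259.36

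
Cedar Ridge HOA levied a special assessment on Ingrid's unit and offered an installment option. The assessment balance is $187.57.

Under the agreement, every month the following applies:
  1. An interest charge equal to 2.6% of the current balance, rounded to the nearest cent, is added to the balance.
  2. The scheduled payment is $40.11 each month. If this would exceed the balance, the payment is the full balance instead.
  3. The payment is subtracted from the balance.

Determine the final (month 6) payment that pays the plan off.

$2.06

# | Opening | Interest | Payment | End bal
1 | $187.57 | $4.88 | $40.11 | $152.34
2 | $152.34 | $3.96 | $40.11 | $116.19
3 | $116.19 | $3.02 | $40.11 | $79.10
4 | $79.10 | $2.06 | $40.11 | $41.05
5 | $41.05 | $1.07 | $40.11 | $2.01
6 | $2.01 | $0.05 | $2.06 | $0.00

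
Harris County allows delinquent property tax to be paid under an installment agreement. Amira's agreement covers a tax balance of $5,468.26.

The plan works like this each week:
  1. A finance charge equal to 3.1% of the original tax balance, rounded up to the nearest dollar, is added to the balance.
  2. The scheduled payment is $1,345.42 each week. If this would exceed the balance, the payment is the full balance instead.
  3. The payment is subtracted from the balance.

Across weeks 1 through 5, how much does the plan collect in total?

$6,318.26

# | Opening | Interest | Payment | End bal
1 | $5,468.26 | $170.00 | $1,345.42 | $4,292.84
2 | $4,292.84 | $170.00 | $1,345.42 | $3,117.42
3 | $3,117.42 | $170.00 | $1,345.42 | $1,942.00
4 | $1,942.00 | $170.00 | $1,345.42 | $766.58
5 | $766.58 | $170.00 | $936.58 | $0.00
Total paid: $6,318.26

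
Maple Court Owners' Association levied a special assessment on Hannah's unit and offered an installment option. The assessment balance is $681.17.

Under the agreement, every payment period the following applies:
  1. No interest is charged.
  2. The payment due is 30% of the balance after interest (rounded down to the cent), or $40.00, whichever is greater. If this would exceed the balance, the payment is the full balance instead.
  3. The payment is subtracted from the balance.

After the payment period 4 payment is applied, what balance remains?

Payment period 1: opening $681.17; payment $204.35; balance $476.82
Payment period 2: opening $476.82; payment $143.04; balance $333.78
Payment period 3: opening $333.78; payment $100.13; balance $233.65
Payment period 4: opening $233.65; payment $70.09; balance $163.56

$163.56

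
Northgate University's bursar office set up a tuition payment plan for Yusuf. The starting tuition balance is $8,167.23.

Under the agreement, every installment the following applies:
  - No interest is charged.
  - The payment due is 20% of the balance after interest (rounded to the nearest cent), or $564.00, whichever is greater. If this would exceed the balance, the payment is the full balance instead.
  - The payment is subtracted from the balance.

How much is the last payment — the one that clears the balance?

# | Opening | Payment | End bal
1 | $8,167.23 | $1,633.45 | $6,533.78
2 | $6,533.78 | $1,306.76 | $5,227.02
3 | $5,227.02 | $1,045.40 | $4,181.62
4 | $4,181.62 | $836.32 | $3,345.30
5 | $3,345.30 | $669.06 | $2,676.24
6 | $2,676.24 | $564.00 | $2,112.24
7 | $2,112.24 | $564.00 | $1,548.24
8 | $1,548.24 | $564.00 | $984.24
9 | $984.24 | $564.00 | $420.24
10 | $420.24 | $420.24 | $0.00

$420.24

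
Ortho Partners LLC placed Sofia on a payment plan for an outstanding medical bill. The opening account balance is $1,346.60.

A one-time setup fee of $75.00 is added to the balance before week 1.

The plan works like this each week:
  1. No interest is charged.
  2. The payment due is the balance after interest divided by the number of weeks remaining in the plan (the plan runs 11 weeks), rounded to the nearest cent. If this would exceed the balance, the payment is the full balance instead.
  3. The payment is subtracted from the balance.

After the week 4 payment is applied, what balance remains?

Week 1: $1,421.60 − $129.24 → $1,292.36
Week 2: $1,292.36 − $129.24 → $1,163.12
Week 3: $1,163.12 − $129.24 → $1,033.88
Week 4: $1,033.88 − $129.24 → $904.64

$904.64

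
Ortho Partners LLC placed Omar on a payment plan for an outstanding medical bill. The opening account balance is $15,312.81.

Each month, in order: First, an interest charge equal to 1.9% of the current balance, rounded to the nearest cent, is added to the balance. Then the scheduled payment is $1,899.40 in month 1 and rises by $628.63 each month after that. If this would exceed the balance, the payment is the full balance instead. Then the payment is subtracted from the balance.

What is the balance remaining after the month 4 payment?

$4,873.50

Month 1: $15,312.81 +$290.94 interest = $15,603.75; pay $1,899.40 → $13,704.35
Month 2: $13,704.35 +$260.38 interest = $13,964.73; pay $2,528.03 → $11,436.70
Month 3: $11,436.70 +$217.30 interest = $11,654.00; pay $3,156.66 → $8,497.34
Month 4: $8,497.34 +$161.45 interest = $8,658.79; pay $3,785.29 → $4,873.50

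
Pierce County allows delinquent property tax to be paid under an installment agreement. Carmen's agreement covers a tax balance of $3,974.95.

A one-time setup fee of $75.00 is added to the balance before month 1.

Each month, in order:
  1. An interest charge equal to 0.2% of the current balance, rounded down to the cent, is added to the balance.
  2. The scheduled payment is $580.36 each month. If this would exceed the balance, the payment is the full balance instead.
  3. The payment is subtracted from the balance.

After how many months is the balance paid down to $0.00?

8

# | Opening | Interest | Payment | End bal
1 | $4,049.95 | $8.09 | $580.36 | $3,477.68
2 | $3,477.68 | $6.95 | $580.36 | $2,904.27
3 | $2,904.27 | $5.80 | $580.36 | $2,329.71
4 | $2,329.71 | $4.65 | $580.36 | $1,754.00
5 | $1,754.00 | $3.50 | $580.36 | $1,177.14
6 | $1,177.14 | $2.35 | $580.36 | $599.13
7 | $599.13 | $1.19 | $580.36 | $19.96
8 | $19.96 | $0.03 | $19.99 | $0.00
Balance reaches $0.00 in month 8.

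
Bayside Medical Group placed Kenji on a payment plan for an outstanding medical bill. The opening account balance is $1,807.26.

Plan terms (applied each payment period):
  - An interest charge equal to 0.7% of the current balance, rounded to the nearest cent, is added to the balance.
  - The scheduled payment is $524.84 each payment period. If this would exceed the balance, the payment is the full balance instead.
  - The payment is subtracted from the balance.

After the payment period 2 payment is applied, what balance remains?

$779.30

# | Opening | Interest | Payment | End bal
1 | $1,807.26 | $12.65 | $524.84 | $1,295.07
2 | $1,295.07 | $9.07 | $524.84 | $779.30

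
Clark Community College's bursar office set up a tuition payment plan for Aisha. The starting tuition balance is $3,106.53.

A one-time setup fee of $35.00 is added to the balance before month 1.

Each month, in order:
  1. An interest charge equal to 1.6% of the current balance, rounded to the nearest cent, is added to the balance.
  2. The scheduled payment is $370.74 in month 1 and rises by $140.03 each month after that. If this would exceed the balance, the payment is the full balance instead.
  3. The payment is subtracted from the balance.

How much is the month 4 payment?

$790.83

Month 1: opening $3,141.53; interest $50.26 → $3,191.79; payment $370.74; balance $2,821.05
Month 2: opening $2,821.05; interest $45.14 → $2,866.19; payment $510.77; balance $2,355.42
Month 3: opening $2,355.42; interest $37.69 → $2,393.11; payment $650.80; balance $1,742.31
Month 4: opening $1,742.31; interest $27.88 → $1,770.19; payment $790.83; balance $979.36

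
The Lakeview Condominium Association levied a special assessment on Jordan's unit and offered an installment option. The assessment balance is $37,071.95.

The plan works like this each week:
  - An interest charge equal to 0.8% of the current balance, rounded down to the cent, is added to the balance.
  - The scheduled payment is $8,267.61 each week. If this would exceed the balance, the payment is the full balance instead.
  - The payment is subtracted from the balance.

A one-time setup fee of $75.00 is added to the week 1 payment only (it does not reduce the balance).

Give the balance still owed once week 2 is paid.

# | Opening | Interest | Payment | Fee | End bal
1 | $37,071.95 | $296.57 | $8,267.61 | $75.00 | $29,100.91
2 | $29,100.91 | $232.80 | $8,267.61 | — | $21,066.10

$21,066.10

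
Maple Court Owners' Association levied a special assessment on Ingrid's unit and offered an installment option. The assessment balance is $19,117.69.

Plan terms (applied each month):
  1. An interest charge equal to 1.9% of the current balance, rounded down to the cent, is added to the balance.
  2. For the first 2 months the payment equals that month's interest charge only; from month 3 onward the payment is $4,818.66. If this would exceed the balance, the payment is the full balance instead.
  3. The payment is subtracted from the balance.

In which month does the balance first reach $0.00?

# | Opening | Interest | Payment | End bal
1 | $19,117.69 | $363.23 | $363.23 | $19,117.69
2 | $19,117.69 | $363.23 | $363.23 | $19,117.69
3 | $19,117.69 | $363.23 | $4,818.66 | $14,662.26
4 | $14,662.26 | $278.58 | $4,818.66 | $10,122.18
5 | $10,122.18 | $192.32 | $4,818.66 | $5,495.84
6 | $5,495.84 | $104.42 | $4,818.66 | $781.60
7 | $781.60 | $14.85 | $796.45 | $0.00
Balance reaches $0.00 in month 7.

7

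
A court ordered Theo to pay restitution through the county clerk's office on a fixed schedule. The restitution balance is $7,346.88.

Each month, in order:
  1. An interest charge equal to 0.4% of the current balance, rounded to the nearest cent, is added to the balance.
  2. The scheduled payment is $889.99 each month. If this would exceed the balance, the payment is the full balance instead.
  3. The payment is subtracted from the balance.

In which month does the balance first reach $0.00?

9

Month 1: opening $7,346.88; interest $29.39 → $7,376.27; payment $889.99; balance $6,486.28
Month 2: opening $6,486.28; interest $25.95 → $6,512.23; payment $889.99; balance $5,622.24
Month 3: opening $5,622.24; interest $22.49 → $5,644.73; payment $889.99; balance $4,754.74
Month 4: opening $4,754.74; interest $19.02 → $4,773.76; payment $889.99; balance $3,883.77
Month 5: opening $3,883.77; interest $15.54 → $3,899.31; payment $889.99; balance $3,009.32
Month 6: opening $3,009.32; interest $12.04 → $3,021.36; payment $889.99; balance $2,131.37
Month 7: opening $2,131.37; interest $8.53 → $2,139.90; payment $889.99; balance $1,249.91
Month 8: opening $1,249.91; interest $5.00 → $1,254.91; payment $889.99; balance $364.92
Month 9: opening $364.92; interest $1.46 → $366.38; payment $366.38; balance $0.00
Balance reaches $0.00 in month 9.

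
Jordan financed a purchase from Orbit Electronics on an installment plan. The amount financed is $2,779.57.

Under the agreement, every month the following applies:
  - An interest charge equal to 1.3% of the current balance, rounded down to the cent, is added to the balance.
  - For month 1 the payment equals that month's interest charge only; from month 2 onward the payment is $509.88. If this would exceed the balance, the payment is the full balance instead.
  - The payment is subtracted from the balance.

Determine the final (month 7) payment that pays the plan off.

$352.94

Month 1: opening $2,779.57; interest $36.13 → $2,815.70; payment $36.13; balance $2,779.57
Month 2: opening $2,779.57; interest $36.13 → $2,815.70; payment $509.88; balance $2,305.82
Month 3: opening $2,305.82; interest $29.97 → $2,335.79; payment $509.88; balance $1,825.91
Month 4: opening $1,825.91; interest $23.73 → $1,849.64; payment $509.88; balance $1,339.76
Month 5: opening $1,339.76; interest $17.41 → $1,357.17; payment $509.88; balance $847.29
Month 6: opening $847.29; interest $11.01 → $858.30; payment $509.88; balance $348.42
Month 7: opening $348.42; interest $4.52 → $352.94; payment $352.94; balance $0.00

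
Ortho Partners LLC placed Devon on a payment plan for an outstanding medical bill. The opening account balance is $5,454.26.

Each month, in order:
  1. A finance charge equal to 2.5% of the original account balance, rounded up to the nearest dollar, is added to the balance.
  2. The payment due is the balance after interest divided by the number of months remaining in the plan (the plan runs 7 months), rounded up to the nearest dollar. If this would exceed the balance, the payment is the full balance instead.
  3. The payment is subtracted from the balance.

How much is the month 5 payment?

$929.00

Month 1: $5,454.26 +$137.00 interest = $5,591.26; pay $799.00 → $4,792.26
Month 2: $4,792.26 +$137.00 interest = $4,929.26; pay $822.00 → $4,107.26
Month 3: $4,107.26 +$137.00 interest = $4,244.26; pay $849.00 → $3,395.26
Month 4: $3,395.26 +$137.00 interest = $3,532.26; pay $884.00 → $2,648.26
Month 5: $2,648.26 +$137.00 interest = $2,785.26; pay $929.00 → $1,856.26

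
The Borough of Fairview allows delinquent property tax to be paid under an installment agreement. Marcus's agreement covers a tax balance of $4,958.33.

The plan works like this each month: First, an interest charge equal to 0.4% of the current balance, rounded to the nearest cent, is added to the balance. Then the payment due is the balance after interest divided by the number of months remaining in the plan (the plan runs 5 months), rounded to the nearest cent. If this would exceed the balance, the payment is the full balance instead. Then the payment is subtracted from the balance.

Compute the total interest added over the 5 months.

Month 1: $4,958.33 +$19.83 interest = $4,978.16; pay $995.63 → $3,982.53
Month 2: $3,982.53 +$15.93 interest = $3,998.46; pay $999.62 → $2,998.84
Month 3: $2,998.84 +$12.00 interest = $3,010.84; pay $1,003.61 → $2,007.23
Month 4: $2,007.23 +$8.03 interest = $2,015.26; pay $1,007.63 → $1,007.63
Month 5: $1,007.63 +$4.03 interest = $1,011.66; pay $1,011.66 → $0.00
Total interest: $19.83 + $15.93 + $12.00 + $8.03 + $4.03 = $59.82

$59.82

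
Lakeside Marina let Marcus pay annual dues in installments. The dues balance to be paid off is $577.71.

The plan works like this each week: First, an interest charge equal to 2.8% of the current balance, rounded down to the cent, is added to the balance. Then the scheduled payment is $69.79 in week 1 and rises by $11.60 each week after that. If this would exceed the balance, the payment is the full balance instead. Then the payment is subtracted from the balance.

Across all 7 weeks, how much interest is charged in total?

# | Opening | Interest | Payment | End bal
1 | $577.71 | $16.17 | $69.79 | $524.09
2 | $524.09 | $14.67 | $81.39 | $457.37
3 | $457.37 | $12.80 | $92.99 | $377.18
4 | $377.18 | $10.56 | $104.59 | $283.15
5 | $283.15 | $7.92 | $116.19 | $174.88
6 | $174.88 | $4.89 | $127.79 | $51.98
7 | $51.98 | $1.45 | $53.43 | $0.00
Total interest: $16.17 + $14.67 + $12.80 + $10.56 + $7.92 + $4.89 + $1.45 = $68.46

$68.46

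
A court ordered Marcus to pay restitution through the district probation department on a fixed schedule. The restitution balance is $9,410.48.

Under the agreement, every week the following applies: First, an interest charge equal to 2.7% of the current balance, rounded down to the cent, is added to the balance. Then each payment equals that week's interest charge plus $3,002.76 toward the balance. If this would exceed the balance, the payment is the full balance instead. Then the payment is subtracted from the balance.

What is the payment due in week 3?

Week 1: $9,410.48 +$254.08 interest = $9,664.56; pay $3,256.84 → $6,407.72
Week 2: $6,407.72 +$173.00 interest = $6,580.72; pay $3,175.76 → $3,404.96
Week 3: $3,404.96 +$91.93 interest = $3,496.89; pay $3,094.69 → $402.20

$3,094.69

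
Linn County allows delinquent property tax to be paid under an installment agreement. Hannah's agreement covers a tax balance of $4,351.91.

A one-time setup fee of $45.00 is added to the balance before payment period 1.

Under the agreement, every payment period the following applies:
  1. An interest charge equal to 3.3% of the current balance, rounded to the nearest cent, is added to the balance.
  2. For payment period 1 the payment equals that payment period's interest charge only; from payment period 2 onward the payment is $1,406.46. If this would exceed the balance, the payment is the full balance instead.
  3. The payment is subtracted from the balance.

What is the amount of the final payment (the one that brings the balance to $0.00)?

$502.63

Payment period 1: $4,396.91 +$145.10 interest = $4,542.01; pay $145.10 → $4,396.91
Payment period 2: $4,396.91 +$145.10 interest = $4,542.01; pay $1,406.46 → $3,135.55
Payment period 3: $3,135.55 +$103.47 interest = $3,239.02; pay $1,406.46 → $1,832.56
Payment period 4: $1,832.56 +$60.47 interest = $1,893.03; pay $1,406.46 → $486.57
Payment period 5: $486.57 +$16.06 interest = $502.63; pay $502.63 → $0.00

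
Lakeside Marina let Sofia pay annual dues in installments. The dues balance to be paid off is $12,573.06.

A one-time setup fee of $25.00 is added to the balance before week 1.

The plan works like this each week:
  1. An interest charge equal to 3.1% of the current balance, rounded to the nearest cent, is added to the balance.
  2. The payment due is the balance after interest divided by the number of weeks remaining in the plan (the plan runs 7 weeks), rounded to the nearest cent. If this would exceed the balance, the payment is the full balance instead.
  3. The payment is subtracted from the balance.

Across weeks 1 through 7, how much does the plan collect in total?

# | Opening | Interest | Payment | End bal
1 | $12,598.06 | $390.54 | $1,855.51 | $11,133.09
2 | $11,133.09 | $345.13 | $1,913.04 | $9,565.18
3 | $9,565.18 | $296.52 | $1,972.34 | $7,889.36
4 | $7,889.36 | $244.57 | $2,033.48 | $6,100.45
5 | $6,100.45 | $189.11 | $2,096.52 | $4,193.04
6 | $4,193.04 | $129.98 | $2,161.51 | $2,161.51
7 | $2,161.51 | $67.01 | $2,228.52 | $0.00
Total paid: $14,260.92

$14,260.92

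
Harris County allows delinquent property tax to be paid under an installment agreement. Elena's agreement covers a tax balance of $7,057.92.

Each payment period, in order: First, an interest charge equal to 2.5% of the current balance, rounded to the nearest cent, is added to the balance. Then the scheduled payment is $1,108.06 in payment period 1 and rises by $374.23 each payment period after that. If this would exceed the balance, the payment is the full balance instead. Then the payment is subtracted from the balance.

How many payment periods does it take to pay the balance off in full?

Payment period 1: $7,057.92 +$176.45 interest = $7,234.37; pay $1,108.06 → $6,126.31
Payment period 2: $6,126.31 +$153.16 interest = $6,279.47; pay $1,482.29 → $4,797.18
Payment period 3: $4,797.18 +$119.93 interest = $4,917.11; pay $1,856.52 → $3,060.59
Payment period 4: $3,060.59 +$76.51 interest = $3,137.10; pay $2,230.75 → $906.35
Payment period 5: $906.35 +$22.66 interest = $929.01; pay $929.01 → $0.00
Balance reaches $0.00 in payment period 5.

5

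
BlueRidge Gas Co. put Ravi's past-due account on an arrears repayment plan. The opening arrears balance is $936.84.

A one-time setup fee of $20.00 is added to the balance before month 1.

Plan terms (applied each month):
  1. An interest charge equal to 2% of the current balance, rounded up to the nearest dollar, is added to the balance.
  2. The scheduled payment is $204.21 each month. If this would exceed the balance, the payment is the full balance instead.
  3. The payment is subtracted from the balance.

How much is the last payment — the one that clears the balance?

$200.00

Month 1: $956.84 +$20.00 interest = $976.84; pay $204.21 → $772.63
Month 2: $772.63 +$16.00 interest = $788.63; pay $204.21 → $584.42
Month 3: $584.42 +$12.00 interest = $596.42; pay $204.21 → $392.21
Month 4: $392.21 +$8.00 interest = $400.21; pay $204.21 → $196.00
Month 5: $196.00 +$4.00 interest = $200.00; pay $200.00 → $0.00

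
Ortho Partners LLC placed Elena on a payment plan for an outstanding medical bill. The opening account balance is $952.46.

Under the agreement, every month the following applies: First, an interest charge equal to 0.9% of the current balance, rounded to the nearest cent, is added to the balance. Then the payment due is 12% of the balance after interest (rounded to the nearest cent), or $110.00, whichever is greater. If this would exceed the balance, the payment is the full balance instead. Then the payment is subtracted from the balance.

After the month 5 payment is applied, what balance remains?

Month 1: opening $952.46; interest $8.57 → $961.03; payment $115.32; balance $845.71
Month 2: opening $845.71; interest $7.61 → $853.32; payment $110.00; balance $743.32
Month 3: opening $743.32; interest $6.69 → $750.01; payment $110.00; balance $640.01
Month 4: opening $640.01; interest $5.76 → $645.77; payment $110.00; balance $535.77
Month 5: opening $535.77; interest $4.82 → $540.59; payment $110.00; balance $430.59

$430.59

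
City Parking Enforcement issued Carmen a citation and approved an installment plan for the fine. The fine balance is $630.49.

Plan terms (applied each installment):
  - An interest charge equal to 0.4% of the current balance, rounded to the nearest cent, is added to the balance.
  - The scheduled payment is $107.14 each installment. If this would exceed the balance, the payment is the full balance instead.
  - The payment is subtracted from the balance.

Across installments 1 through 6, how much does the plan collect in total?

$639.30

# | Opening | Interest | Payment | End bal
1 | $630.49 | $2.52 | $107.14 | $525.87
2 | $525.87 | $2.10 | $107.14 | $420.83
3 | $420.83 | $1.68 | $107.14 | $315.37
4 | $315.37 | $1.26 | $107.14 | $209.49
5 | $209.49 | $0.84 | $107.14 | $103.19
6 | $103.19 | $0.41 | $103.60 | $0.00
Total paid: $639.30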